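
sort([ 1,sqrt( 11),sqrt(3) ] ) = [ 1,sqrt( 3) , sqrt(11 ) ] 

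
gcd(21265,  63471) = 1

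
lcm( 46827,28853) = 2856447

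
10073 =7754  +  2319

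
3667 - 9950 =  - 6283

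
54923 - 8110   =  46813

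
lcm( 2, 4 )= 4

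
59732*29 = 1732228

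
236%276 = 236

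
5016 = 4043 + 973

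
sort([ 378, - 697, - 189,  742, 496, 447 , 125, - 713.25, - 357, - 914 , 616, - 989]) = [ - 989, - 914, - 713.25, - 697, - 357 , - 189 , 125,378, 447, 496,616, 742]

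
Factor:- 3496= - 2^3*19^1*23^1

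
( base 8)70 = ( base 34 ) 1M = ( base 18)32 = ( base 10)56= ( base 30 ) 1Q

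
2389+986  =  3375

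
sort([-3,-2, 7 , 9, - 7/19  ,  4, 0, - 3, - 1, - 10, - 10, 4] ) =[ - 10, - 10, - 3, - 3,  -  2, - 1,- 7/19, 0, 4, 4,7, 9]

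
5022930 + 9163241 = 14186171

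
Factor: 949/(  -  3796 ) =- 2^( - 2)=- 1/4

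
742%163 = 90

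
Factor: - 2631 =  - 3^1*877^1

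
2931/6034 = 2931/6034= 0.49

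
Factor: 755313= 3^1*13^1*107^1 * 181^1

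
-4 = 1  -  5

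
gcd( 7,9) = 1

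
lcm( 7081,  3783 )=276159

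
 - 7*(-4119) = 28833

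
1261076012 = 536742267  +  724333745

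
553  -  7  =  546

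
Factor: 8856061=37^2*6469^1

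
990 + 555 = 1545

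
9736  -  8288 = 1448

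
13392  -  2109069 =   -  2095677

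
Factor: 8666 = 2^1*7^1 * 619^1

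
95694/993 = 96+122/331 = 96.37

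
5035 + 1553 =6588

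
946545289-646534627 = 300010662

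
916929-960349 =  - 43420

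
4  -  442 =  - 438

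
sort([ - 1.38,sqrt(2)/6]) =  [-1.38, sqrt(2 ) /6]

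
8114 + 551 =8665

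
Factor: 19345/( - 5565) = -73/21 = - 3^ ( - 1)  *  7^( -1)*73^1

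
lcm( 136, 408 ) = 408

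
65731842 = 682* 96381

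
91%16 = 11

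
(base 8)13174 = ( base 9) 7805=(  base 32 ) 5JS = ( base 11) 4363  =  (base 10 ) 5756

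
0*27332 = 0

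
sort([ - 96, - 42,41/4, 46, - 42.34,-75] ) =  [ - 96, - 75,-42.34, - 42, 41/4 , 46 ]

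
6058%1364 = 602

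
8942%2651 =989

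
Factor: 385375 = 5^3*3083^1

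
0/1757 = 0 = 0.00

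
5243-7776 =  - 2533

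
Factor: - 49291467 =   -  3^1* 16430489^1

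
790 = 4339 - 3549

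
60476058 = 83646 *723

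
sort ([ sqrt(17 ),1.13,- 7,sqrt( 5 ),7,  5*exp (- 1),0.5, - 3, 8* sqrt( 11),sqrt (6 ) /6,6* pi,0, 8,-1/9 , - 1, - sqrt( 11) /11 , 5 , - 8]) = [-8, - 7, - 3, - 1, - sqrt( 11)/11, - 1/9,0,sqrt(6)/6, 0.5,  1.13 , 5 * exp ( - 1 ), sqrt( 5),sqrt(17),5, 7,8,6*pi,8*sqrt ( 11 ) ] 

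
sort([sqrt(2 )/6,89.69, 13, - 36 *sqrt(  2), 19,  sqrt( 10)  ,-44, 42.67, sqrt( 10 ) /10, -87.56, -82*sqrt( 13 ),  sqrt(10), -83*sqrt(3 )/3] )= [ - 82*sqrt( 13 ), - 87.56, - 36*sqrt( 2 ), - 83*sqrt(3)/3,- 44,sqrt(2) /6, sqrt( 10 ) /10, sqrt( 10), sqrt( 10),  13,19, 42.67, 89.69]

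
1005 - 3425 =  - 2420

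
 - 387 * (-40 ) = 15480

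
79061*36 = 2846196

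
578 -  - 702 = 1280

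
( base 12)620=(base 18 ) 2D6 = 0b1101111000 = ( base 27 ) 15O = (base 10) 888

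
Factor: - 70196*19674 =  - 1381036104 = - 2^3*3^2*7^1*23^1*109^1*1093^1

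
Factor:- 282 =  - 2^1*3^1*47^1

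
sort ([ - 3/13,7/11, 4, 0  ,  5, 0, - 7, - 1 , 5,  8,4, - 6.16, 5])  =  [ - 7, - 6.16, - 1, - 3/13,0,0,7/11,  4, 4, 5,5,  5,8]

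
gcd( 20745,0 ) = 20745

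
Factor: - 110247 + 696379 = 586132=   2^2 *23^2 * 277^1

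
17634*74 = 1304916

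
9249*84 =776916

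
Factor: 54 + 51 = 3^1*5^1*7^1 = 105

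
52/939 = 52/939 = 0.06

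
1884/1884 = 1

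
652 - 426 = 226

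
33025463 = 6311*5233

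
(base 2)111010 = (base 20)2i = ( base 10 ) 58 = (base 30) 1s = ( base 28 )22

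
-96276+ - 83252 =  - 179528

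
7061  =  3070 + 3991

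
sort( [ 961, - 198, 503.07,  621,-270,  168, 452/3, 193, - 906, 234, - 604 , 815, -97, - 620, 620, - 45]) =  [  -  906,  -  620 , - 604, - 270, - 198,-97  ,  -  45, 452/3, 168, 193,234, 503.07, 620, 621, 815, 961] 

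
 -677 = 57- 734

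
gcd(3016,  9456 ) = 8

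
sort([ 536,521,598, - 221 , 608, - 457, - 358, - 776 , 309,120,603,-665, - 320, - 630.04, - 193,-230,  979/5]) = [ - 776, - 665, - 630.04, - 457, - 358, - 320, - 230, - 221,-193, 120, 979/5,309, 521, 536,  598,603,608]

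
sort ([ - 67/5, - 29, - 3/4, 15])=[ - 29, - 67/5 ,- 3/4, 15 ] 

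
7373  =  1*7373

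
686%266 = 154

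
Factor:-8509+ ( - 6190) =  - 14699^1  =  - 14699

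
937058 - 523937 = 413121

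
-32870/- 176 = 16435/88 = 186.76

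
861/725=1 + 136/725 = 1.19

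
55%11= 0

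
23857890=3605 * 6618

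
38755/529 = 1685/23 = 73.26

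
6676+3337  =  10013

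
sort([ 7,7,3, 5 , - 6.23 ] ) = [- 6.23,3, 5 , 7, 7 ]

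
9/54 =1/6 = 0.17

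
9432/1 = 9432 = 9432.00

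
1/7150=1/7150 = 0.00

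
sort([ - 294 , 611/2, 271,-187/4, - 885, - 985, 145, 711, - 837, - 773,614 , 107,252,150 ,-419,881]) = [ - 985,- 885, - 837, - 773, - 419,-294,  -  187/4, 107,145, 150,  252 , 271 , 611/2, 614,711, 881 ] 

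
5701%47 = 14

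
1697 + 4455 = 6152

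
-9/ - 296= 9/296 = 0.03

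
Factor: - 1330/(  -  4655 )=2^1 * 7^( - 1 )= 2/7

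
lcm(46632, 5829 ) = 46632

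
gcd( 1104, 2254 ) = 46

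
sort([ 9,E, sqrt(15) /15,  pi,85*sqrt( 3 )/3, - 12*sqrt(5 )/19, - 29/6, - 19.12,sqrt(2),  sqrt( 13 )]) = [ - 19.12, - 29/6, -12 * sqrt(5) /19,  sqrt(15) /15, sqrt(2 ), E,  pi, sqrt (13),  9,85*sqrt ( 3 )/3 ]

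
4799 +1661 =6460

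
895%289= 28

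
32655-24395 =8260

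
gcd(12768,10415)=1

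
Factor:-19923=-3^1*29^1 *229^1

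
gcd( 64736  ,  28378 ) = 14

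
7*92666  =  648662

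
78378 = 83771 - 5393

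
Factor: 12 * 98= 1176=2^3*3^1 * 7^2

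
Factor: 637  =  7^2 * 13^1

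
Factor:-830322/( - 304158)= 3^1 * 283^1*311^( - 1) = 849/311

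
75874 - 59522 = 16352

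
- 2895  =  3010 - 5905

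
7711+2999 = 10710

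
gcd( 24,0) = 24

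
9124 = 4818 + 4306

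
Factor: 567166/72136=283583/36068 = 2^(-2 ) * 71^( - 1 )*127^( - 1) * 283583^1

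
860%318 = 224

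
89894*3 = 269682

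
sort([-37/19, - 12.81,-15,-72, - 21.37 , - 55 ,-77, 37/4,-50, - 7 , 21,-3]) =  [-77,-72 , - 55, - 50,-21.37,  -  15, - 12.81, - 7, - 3, - 37/19,37/4,21 ] 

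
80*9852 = 788160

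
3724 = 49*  76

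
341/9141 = 31/831 = 0.04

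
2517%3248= 2517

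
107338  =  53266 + 54072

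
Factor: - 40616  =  -2^3 *5077^1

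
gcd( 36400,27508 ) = 52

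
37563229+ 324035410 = 361598639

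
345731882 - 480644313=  - 134912431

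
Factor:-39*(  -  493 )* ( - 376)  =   - 2^3*3^1*13^1*17^1*29^1*47^1 = -7229352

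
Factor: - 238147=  - 7^1 * 13^1* 2617^1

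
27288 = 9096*3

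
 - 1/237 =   -  1 + 236/237 = - 0.00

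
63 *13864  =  873432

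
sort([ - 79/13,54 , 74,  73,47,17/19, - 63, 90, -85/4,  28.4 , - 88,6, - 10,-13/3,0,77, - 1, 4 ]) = [ - 88,-63,-85/4,-10, - 79/13, - 13/3, - 1, 0, 17/19,4,  6, 28.4, 47 , 54, 73,74  ,  77, 90 ] 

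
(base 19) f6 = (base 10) 291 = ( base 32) 93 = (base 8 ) 443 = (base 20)EB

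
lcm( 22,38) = 418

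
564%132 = 36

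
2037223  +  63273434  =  65310657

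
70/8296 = 35/4148 = 0.01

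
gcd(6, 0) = 6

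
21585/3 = 7195 = 7195.00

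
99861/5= 99861/5 = 19972.20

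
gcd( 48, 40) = 8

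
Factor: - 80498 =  - 2^1 * 11^1*3659^1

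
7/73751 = 7/73751 = 0.00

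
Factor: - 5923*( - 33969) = 3^1*13^2*67^1*5923^1=201198387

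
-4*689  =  -2756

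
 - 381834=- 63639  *6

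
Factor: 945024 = 2^7*3^1 * 23^1 * 107^1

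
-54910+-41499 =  - 96409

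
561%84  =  57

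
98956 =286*346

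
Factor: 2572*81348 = 2^4 * 3^1*643^1*6779^1  =  209227056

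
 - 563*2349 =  - 1322487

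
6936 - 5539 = 1397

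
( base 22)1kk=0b1110110000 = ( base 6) 4212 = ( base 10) 944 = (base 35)QY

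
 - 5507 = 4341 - 9848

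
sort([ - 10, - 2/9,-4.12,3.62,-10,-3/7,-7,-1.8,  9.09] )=[ - 10,-10,-7,-4.12,-1.8,  -  3/7, - 2/9, 3.62,9.09 ] 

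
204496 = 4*51124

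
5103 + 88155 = 93258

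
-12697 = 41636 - 54333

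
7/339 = 7/339 = 0.02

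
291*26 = 7566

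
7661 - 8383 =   -  722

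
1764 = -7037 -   -  8801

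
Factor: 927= 3^2*103^1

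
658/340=1 + 159/170 = 1.94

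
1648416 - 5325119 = - 3676703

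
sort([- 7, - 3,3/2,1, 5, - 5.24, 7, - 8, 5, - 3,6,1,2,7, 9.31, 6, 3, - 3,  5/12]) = [ - 8, - 7, - 5.24, - 3, - 3, - 3,5/12, 1,1,3/2 , 2,3,5, 5,6,6, 7,7,9.31] 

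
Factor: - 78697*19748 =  - 1554108356 =- 2^2*4937^1 * 78697^1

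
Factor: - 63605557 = -23^1  *  43^1*73^1*881^1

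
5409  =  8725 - 3316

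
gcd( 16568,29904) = 8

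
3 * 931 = 2793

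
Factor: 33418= 2^1* 7^2*11^1* 31^1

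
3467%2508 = 959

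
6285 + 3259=9544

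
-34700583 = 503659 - 35204242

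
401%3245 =401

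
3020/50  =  60+2/5   =  60.40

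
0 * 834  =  0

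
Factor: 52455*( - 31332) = - 1643520060 = - 2^2 * 3^2*5^1*7^1 *13^1*269^1*373^1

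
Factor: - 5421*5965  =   - 32336265 = -  3^1*5^1*13^1* 139^1*1193^1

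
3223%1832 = 1391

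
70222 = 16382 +53840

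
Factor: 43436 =2^2 * 10859^1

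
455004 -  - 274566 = 729570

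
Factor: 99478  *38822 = 3861934916 = 2^2 * 7^1* 47^1*59^1*49739^1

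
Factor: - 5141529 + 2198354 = - 2943175 = -5^2 * 117727^1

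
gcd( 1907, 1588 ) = 1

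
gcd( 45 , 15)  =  15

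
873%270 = 63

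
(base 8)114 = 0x4c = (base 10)76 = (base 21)3D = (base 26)2o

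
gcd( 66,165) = 33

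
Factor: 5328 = 2^4*3^2*37^1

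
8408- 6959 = 1449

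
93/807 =31/269 = 0.12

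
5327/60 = 5327/60=88.78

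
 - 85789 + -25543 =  - 111332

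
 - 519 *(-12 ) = 6228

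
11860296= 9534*1244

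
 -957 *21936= - 20992752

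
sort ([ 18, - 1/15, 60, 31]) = [ - 1/15, 18, 31, 60 ]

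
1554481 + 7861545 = 9416026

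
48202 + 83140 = 131342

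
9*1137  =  10233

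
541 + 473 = 1014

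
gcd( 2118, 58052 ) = 2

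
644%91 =7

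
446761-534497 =  -  87736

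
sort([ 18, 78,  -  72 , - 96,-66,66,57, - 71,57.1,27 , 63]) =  [ -96, - 72, - 71,- 66, 18,27,  57, 57.1, 63, 66,78]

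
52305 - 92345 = -40040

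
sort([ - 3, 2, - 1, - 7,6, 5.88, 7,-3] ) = [ - 7, - 3, - 3,-1, 2, 5.88, 6,7] 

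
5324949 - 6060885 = - 735936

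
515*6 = 3090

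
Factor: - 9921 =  - 3^1*3307^1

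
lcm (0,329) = 0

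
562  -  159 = 403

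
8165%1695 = 1385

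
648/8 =81 =81.00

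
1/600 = 1/600  =  0.00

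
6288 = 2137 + 4151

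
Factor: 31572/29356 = 7893/7339= 3^2 * 41^( - 1 ) * 179^( - 1)*877^1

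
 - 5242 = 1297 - 6539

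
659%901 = 659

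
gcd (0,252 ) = 252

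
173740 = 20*8687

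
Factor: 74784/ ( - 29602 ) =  - 2^4*3^1*19^( - 1) = - 48/19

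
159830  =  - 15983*(- 10)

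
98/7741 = 98/7741=0.01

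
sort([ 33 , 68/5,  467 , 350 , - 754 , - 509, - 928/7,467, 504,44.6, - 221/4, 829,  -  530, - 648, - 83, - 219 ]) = [  -  754 , - 648, - 530 ,-509, - 219 , - 928/7, - 83  , - 221/4,68/5,33, 44.6, 350 , 467, 467,  504, 829 ]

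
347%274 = 73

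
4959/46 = 4959/46 = 107.80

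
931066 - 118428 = 812638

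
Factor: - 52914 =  -2^1 * 3^1*8819^1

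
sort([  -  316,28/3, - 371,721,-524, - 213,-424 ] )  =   [-524,- 424, - 371,-316,-213,28/3, 721 ] 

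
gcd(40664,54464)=184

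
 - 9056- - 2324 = - 6732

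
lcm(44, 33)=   132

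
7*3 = 21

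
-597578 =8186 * ( - 73) 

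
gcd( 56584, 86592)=88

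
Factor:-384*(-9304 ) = 2^10*3^1*1163^1 = 3572736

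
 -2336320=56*( - 41720 )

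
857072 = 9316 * 92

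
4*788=3152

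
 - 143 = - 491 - -348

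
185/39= 4+29/39=4.74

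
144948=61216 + 83732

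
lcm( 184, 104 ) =2392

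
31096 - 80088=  - 48992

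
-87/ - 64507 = 87/64507 = 0.00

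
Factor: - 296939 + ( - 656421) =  - 953360 = - 2^4 *5^1*17^1 * 701^1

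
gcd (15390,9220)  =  10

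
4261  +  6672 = 10933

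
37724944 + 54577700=92302644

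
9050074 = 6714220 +2335854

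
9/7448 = 9/7448 = 0.00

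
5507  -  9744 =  - 4237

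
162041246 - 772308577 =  -610267331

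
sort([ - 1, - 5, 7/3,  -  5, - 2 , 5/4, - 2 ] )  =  [ - 5, - 5 , - 2, - 2, - 1, 5/4, 7/3 ]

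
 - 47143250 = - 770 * 61225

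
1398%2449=1398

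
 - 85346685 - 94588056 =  - 179934741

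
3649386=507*7198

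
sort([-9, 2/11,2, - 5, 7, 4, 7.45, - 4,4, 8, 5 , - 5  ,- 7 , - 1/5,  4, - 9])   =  [ - 9,-9, - 7, -5, - 5,- 4,  -  1/5,2/11,2, 4,  4, 4,  5,7,7.45,  8]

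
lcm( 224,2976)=20832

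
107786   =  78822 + 28964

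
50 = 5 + 45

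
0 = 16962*0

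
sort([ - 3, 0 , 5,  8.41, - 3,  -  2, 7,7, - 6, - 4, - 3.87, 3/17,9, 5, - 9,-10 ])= [ - 10, - 9,- 6, - 4, - 3.87,-3, - 3, - 2,0 , 3/17, 5,5 , 7,7,  8.41,9]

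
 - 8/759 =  - 1+751/759 = -  0.01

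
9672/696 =403/29 = 13.90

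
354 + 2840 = 3194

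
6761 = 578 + 6183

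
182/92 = 91/46=1.98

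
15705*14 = 219870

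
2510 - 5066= - 2556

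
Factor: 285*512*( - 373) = -2^9*3^1*5^1*19^1 * 373^1 =- 54428160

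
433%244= 189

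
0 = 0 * 29664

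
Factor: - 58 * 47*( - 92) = 250792 = 2^3*23^1 * 29^1 *47^1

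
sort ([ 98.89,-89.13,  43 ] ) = [ - 89.13,43,98.89]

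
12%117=12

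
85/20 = 17/4 = 4.25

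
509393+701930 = 1211323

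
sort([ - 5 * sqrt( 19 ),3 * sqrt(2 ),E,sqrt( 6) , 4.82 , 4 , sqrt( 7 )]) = [-5 * sqrt( 19 ), sqrt( 6),sqrt( 7),E, 4, 3*sqrt( 2),4.82]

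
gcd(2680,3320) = 40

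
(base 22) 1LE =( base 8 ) 1700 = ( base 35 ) RF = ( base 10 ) 960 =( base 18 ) 2H6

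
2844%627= 336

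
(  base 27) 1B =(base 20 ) 1I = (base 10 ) 38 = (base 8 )46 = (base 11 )35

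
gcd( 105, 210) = 105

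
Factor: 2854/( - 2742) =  - 1427/1371 = - 3^( - 1)*457^(  -  1)*1427^1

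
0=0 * 850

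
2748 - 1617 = 1131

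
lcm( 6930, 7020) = 540540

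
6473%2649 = 1175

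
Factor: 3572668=2^2*11^1*81197^1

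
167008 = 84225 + 82783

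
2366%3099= 2366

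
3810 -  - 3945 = 7755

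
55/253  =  5/23 = 0.22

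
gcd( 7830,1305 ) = 1305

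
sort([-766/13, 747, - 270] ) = [ - 270, - 766/13,747]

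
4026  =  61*66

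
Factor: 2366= 2^1*7^1*13^2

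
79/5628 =79/5628=0.01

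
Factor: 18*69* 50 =2^2 * 3^3*5^2* 23^1 = 62100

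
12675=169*75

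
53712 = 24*2238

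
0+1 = 1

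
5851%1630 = 961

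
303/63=4 + 17/21= 4.81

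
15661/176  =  15661/176 = 88.98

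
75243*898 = 67568214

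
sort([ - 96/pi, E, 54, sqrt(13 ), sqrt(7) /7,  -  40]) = [-40 , - 96/pi, sqrt(7 ) /7,E, sqrt(13), 54]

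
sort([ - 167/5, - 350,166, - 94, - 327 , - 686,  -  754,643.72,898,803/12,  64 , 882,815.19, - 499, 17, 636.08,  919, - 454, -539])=[ - 754, - 686, - 539, - 499,  -  454, - 350 ,- 327, - 94, - 167/5, 17, 64,  803/12, 166,636.08, 643.72,815.19,882, 898 , 919]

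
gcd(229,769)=1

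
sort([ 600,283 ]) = [ 283,600]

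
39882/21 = 13294/7 = 1899.14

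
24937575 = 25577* 975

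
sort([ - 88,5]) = [ - 88,5 ] 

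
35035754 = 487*71942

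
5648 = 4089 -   -  1559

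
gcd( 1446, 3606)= 6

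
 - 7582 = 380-7962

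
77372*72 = 5570784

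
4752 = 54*88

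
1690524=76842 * 22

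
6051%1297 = 863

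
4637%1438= 323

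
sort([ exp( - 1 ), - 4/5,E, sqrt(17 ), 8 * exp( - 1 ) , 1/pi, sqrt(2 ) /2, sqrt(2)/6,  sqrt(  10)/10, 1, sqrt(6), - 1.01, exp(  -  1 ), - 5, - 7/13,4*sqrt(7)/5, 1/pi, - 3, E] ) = [ - 5, - 3,  -  1.01, - 4/5,  -  7/13, sqrt (2)/6, sqrt (10 )/10, 1/pi, 1/pi, exp( - 1),exp(- 1 ),sqrt(2)/2, 1,4*sqrt(7)/5,sqrt( 6 ), E , E,8*exp( - 1),  sqrt ( 17) ]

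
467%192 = 83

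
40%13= 1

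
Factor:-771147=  - 3^3*13^4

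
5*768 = 3840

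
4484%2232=20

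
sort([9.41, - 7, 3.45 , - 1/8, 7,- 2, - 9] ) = [ - 9, - 7, - 2, - 1/8,3.45,7,9.41] 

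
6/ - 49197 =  - 1 + 16397/16399 =- 0.00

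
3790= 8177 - 4387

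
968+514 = 1482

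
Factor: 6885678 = 2^1*3^1*1147613^1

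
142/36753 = 142/36753 =0.00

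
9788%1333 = 457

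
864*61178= 52857792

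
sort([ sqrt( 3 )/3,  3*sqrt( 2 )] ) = [ sqrt( 3)/3,3*sqrt (2 )]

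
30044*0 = 0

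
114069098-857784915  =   - 743715817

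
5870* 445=2612150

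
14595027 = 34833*419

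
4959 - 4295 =664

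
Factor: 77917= 7^1 * 11131^1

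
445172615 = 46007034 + 399165581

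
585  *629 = 367965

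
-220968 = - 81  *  2728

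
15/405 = 1/27 = 0.04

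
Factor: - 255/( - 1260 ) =2^( - 2)*3^ ( - 1)*7^( - 1)*17^1 =17/84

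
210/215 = 42/43 = 0.98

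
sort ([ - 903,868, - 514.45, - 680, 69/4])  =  [  -  903, - 680, - 514.45,  69/4, 868 ]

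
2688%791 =315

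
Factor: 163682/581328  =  2^ (  -  3)*3^ ( - 2)*11^( - 1 )*223^1 = 223/792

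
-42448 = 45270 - 87718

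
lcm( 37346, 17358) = 1232418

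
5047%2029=989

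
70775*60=4246500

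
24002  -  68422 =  -44420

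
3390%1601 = 188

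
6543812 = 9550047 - 3006235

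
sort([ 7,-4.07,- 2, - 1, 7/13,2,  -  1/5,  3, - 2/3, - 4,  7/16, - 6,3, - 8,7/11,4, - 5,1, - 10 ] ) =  [ - 10,-8, - 6 , - 5, -4.07, - 4, - 2, - 1, - 2/3,-1/5, 7/16, 7/13, 7/11,1, 2,3,3,  4 , 7 ] 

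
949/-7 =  - 136 + 3/7= - 135.57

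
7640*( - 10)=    - 76400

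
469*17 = 7973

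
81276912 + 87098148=168375060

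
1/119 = 1/119=   0.01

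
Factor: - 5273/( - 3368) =2^( - 3)*421^( - 1) * 5273^1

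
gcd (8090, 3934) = 2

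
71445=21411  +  50034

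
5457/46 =5457/46 = 118.63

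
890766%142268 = 37158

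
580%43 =21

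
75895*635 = 48193325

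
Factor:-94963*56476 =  - 2^2 * 7^1*11^1*89^1*97^1*2017^1 = -5363130388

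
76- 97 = -21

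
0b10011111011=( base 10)1275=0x4fb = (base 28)1hf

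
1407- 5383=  - 3976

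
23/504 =23/504 =0.05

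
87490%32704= 22082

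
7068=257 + 6811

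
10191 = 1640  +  8551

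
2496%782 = 150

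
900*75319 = 67787100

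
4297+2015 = 6312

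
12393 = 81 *153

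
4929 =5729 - 800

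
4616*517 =2386472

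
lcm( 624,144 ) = 1872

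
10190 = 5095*2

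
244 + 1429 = 1673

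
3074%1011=41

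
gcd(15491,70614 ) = 1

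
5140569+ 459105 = 5599674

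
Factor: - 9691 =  - 11^1*881^1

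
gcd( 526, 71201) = 1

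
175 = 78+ 97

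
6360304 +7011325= 13371629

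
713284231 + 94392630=807676861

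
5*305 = 1525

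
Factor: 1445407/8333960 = 2^( -3)* 5^( - 1)*89^( - 1 )*2341^( -1)*1445407^1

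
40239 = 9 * 4471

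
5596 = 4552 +1044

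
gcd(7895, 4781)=1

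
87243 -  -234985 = 322228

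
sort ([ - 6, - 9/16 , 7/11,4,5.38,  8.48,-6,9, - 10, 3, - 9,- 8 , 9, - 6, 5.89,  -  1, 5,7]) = [ - 10,  -  9 ,-8,  -  6, -6,  -  6,-1, - 9/16, 7/11,  3,4, 5 , 5.38 , 5.89, 7,  8.48,9, 9]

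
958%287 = 97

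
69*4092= 282348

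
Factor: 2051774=2^1*1025887^1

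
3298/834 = 3 + 398/417 = 3.95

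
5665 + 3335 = 9000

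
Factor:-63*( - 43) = 3^2*7^1*43^1 = 2709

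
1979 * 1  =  1979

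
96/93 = 1 + 1/31 = 1.03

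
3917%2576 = 1341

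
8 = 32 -24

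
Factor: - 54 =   -  2^1*3^3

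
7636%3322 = 992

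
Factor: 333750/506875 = 2^1 * 3^1* 89^1*811^ ( - 1 ) = 534/811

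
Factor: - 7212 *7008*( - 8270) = 2^8 * 3^2*5^1*73^1*601^1*827^1 = 417979825920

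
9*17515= 157635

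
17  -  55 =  - 38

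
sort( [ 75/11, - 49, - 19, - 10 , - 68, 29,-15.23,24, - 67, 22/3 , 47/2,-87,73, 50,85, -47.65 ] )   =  [ - 87, -68,-67, - 49, - 47.65, - 19, - 15.23, - 10  ,  75/11, 22/3, 47/2, 24, 29,50 , 73 , 85]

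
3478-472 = 3006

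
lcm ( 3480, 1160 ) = 3480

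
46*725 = 33350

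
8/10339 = 8/10339 = 0.00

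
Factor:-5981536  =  - 2^5*11^1 * 16993^1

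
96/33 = 2 + 10/11=2.91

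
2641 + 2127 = 4768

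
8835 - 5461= 3374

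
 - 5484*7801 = - 42780684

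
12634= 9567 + 3067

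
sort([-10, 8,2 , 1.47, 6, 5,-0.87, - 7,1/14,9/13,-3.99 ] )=[ - 10 ,- 7, - 3.99, - 0.87,1/14, 9/13,  1.47, 2, 5, 6,8 ]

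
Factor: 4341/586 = 2^( - 1 )*3^1*293^( - 1)*1447^1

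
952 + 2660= 3612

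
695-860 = -165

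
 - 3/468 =  -  1 + 155/156 = - 0.01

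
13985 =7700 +6285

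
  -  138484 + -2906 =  - 141390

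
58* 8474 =491492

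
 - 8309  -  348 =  - 8657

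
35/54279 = 35/54279 = 0.00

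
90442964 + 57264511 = 147707475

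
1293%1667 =1293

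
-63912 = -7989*8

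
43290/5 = 8658 = 8658.00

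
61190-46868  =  14322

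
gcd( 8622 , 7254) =18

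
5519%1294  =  343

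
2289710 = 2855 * 802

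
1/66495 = 1/66495 = 0.00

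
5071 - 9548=  -  4477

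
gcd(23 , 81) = 1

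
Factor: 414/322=9/7 = 3^2*7^( - 1) 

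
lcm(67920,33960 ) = 67920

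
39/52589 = 39/52589 = 0.00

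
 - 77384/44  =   - 19346/11 = - 1758.73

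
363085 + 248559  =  611644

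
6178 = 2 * 3089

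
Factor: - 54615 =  - 3^1*5^1 * 11^1*331^1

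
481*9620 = 4627220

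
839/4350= 839/4350 = 0.19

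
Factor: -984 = -2^3*3^1*41^1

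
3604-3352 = 252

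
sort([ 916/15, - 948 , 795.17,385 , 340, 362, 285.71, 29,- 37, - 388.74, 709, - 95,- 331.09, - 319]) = [ - 948,- 388.74, - 331.09,-319, - 95,  -  37 , 29, 916/15, 285.71, 340  ,  362,  385, 709, 795.17] 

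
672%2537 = 672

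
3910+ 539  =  4449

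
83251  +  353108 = 436359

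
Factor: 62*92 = 5704 = 2^3*23^1 * 31^1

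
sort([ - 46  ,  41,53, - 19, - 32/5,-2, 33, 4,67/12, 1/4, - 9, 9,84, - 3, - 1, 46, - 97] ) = [ - 97, -46,-19, - 9 ,-32/5, - 3, - 2, - 1, 1/4,  4, 67/12, 9 , 33, 41,  46, 53,84]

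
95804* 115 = 11017460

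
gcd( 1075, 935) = 5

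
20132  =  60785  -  40653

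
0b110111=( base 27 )21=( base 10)55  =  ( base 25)25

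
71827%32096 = 7635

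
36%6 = 0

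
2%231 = 2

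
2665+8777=11442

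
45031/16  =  2814 + 7/16=2814.44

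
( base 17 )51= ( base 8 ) 126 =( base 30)2Q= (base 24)3E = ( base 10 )86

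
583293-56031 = 527262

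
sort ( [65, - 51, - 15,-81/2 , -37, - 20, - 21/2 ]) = [-51, - 81/2, - 37, - 20, - 15, - 21/2,  65] 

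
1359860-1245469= 114391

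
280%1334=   280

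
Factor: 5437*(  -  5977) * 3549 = - 115331672001 = -3^1*7^1*13^2 * 43^1*139^1 * 5437^1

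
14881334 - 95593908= - 80712574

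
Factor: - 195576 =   -  2^3*3^1* 29^1*281^1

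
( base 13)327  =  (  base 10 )540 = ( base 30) I0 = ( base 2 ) 1000011100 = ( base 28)J8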